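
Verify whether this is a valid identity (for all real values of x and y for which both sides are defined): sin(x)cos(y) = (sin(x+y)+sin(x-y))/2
Yes, this is an identity.

Claim: sin(x)cos(y) = (sin(x+y)+sin(x-y))/2.
Reasoning: sin(x+y) = sin(x)cos(y) + cos(x)sin(y) and sin(x-y) = sin(x)cos(y) - cos(x)sin(y). Adding, sin(x+y) + sin(x-y) = 2sin(x)cos(y); divide by 2.
So the two sides agree for all real values of x and y for which both sides are defined.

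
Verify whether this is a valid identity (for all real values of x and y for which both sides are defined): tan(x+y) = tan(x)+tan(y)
Claim: tan(x+y) = tan(x)+tan(y).
Test a specific point where both sides are defined: x = -π/3, y = π/4.
LHS = tan(x+y) ≈ -0.2679
RHS = tan(x)+tan(y) ≈ -0.7321
Since -0.2679 ≠ -0.7321, the equation fails at this point, so it cannot hold for all real values of x and y for which both sides are defined.
The correct formula is tan(x+y) = (tan(x) + tan(y))/(1 - tan(x)tan(y)).

Conclusion: No, this is NOT an identity.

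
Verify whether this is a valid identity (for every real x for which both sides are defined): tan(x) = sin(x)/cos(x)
Yes, this is an identity.

Claim: tan(x) = sin(x)/cos(x).
Reasoning: For an angle x whose terminal point on the unit circle is (cos x, sin x), tan(x) is defined as the ratio (second coordinate)/(first coordinate) = sin(x)/cos(x), wherever cos(x) ≠ 0.
So the two sides agree for every real x for which both sides are defined.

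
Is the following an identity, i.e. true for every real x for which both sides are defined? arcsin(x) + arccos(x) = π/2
Claim: arcsin(x) + arccos(x) = π/2.
Reasoning: Both sides are defined for -1 ≤ x ≤ 1. Let θ = arcsin(x), so sin θ = x and θ ∈ [-π/2, π/2]. Then cos(π/2 - θ) = sin θ = x and π/2 - θ ∈ [0, π], which is exactly the range of arccos, so arccos(x) = π/2 - θ. Adding: arcsin(x) + arccos(x) = θ + (π/2 - θ) = π/2.
So the two sides agree for every real x for which both sides are defined.

Conclusion: Yes, this is an identity.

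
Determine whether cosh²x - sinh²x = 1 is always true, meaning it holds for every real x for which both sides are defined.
Claim: cosh²x - sinh²x = 1.
Reasoning: With cosh(x) = (e^x + e^-x)/2 and sinh(x) = (e^x - e^-x)/2: cosh²x = (e^(2x) + 2 + e^(-2x))/4 and sinh²x = (e^(2x) - 2 + e^(-2x))/4. Subtracting leaves 4/4 = 1.
So the two sides agree for every real x for which both sides are defined.

Conclusion: Yes, this is an identity.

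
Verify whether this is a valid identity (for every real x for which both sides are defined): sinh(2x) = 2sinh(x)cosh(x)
Yes, this is an identity.

Claim: sinh(2x) = 2sinh(x)cosh(x).
Reasoning: 2sinh(x)cosh(x) = 2 · (e^x - e^-x)/2 · (e^x + e^-x)/2 = (e^(2x) - e^(-2x))/2 = sinh(2x).
So the two sides agree for every real x for which both sides are defined.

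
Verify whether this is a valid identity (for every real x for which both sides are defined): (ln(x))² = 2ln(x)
No, this is NOT an identity.

Claim: (ln(x))² = 2ln(x).
Test a specific point where both sides are defined: x = 3.
LHS = (ln(x))² ≈ 1.2069
RHS = 2ln(x) ≈ 2.1972
Since 1.2069 ≠ 2.1972, the equation fails at this point, so it cannot hold for every real x for which both sides are defined.
2ln(x) equals ln(x²), which is not the same as (ln x)².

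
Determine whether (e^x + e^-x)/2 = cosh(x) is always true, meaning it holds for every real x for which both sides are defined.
Claim: (e^x + e^-x)/2 = cosh(x).
Reasoning: This is exactly the definition of the hyperbolic cosine: cosh(x) := (e^x + e^-x)/2.
So the two sides agree for every real x for which both sides are defined.

Conclusion: Yes, this is an identity.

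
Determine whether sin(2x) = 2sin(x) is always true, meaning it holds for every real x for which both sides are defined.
Claim: sin(2x) = 2sin(x).
Test a specific point where both sides are defined: x = π/2.
LHS = sin(2x) ≈ 0.0000
RHS = 2sin(x) ≈ 2.0000
Since 0.0000 ≠ 2.0000, the equation fails at this point, so it cannot hold for every real x for which both sides are defined.
The correct double-angle formula is sin(2x) = 2sin(x)cos(x).

Conclusion: No, this is NOT an identity.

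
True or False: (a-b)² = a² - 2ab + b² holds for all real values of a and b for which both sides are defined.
Claim: (a-b)² = a² - 2ab + b².
Reasoning: Expand: (a-b)² = (a-b)(a-b) = a·a - a·b - b·a + b·b = a² - 2ab + b².
So the two sides agree for all real values of a and b for which both sides are defined.

Conclusion: True.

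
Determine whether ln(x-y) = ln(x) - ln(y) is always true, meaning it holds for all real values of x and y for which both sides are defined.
Claim: ln(x-y) = ln(x) - ln(y).
Test a specific point where both sides are defined: x = 2, y = 1/2.
LHS = ln(x-y) ≈ 0.4055
RHS = ln(x) - ln(y) ≈ 1.3863
Since 0.4055 ≠ 1.3863, the equation fails at this point, so it cannot hold for all real values of x and y for which both sides are defined.
ln(x) - ln(y) = ln(x/y), not ln(x-y).

Conclusion: No, this is NOT an identity.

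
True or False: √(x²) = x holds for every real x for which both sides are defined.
False.

Claim: √(x²) = x.
Test a specific point where both sides are defined: x = -1.
LHS = √(x²) ≈ 1.0000
RHS = x ≈ -1.0000
Since 1.0000 ≠ -1.0000, the equation fails at this point, so it cannot hold for every real x for which both sides are defined.
√(x²) = |x|, which differs from x whenever x < 0 (both sides are defined for every real x).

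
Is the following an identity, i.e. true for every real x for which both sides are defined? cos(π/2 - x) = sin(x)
Claim: cos(π/2 - x) = sin(x).
Reasoning: Use cos(u - v) = cos(u)cos(v) + sin(u)sin(v) with u = π/2, v = x: cos(π/2)cos(x) + sin(π/2)sin(x) = 0·cos(x) + 1·sin(x) = sin(x).
So the two sides agree for every real x for which both sides are defined.

Conclusion: Yes, this is an identity.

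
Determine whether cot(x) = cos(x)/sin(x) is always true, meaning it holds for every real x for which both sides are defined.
Yes, this is an identity.

Claim: cot(x) = cos(x)/sin(x).
Reasoning: cot(x) is defined as 1/tan(x) = 1/(sin(x)/cos(x)) = cos(x)/sin(x), wherever sin(x) ≠ 0.
So the two sides agree for every real x for which both sides are defined.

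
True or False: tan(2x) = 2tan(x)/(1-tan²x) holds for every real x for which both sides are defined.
Claim: tan(2x) = 2tan(x)/(1-tan²x).
Reasoning: tan(2x) = sin(2x)/cos(2x) = 2sin(x)cos(x) / (cos²x - sin²x). Divide numerator and denominator by cos²x: 2tan(x) / (1 - tan²x).
So the two sides agree for every real x for which both sides are defined.

Conclusion: True.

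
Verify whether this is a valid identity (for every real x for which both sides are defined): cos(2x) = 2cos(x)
No, this is NOT an identity.

Claim: cos(2x) = 2cos(x).
Test a specific point where both sides are defined: x = π.
LHS = cos(2x) ≈ 1.0000
RHS = 2cos(x) ≈ -2.0000
Since 1.0000 ≠ -2.0000, the equation fails at this point, so it cannot hold for every real x for which both sides are defined.
The correct double-angle formula is cos(2x) = cos²x - sin²x.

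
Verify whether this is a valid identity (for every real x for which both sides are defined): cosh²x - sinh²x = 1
Claim: cosh²x - sinh²x = 1.
Reasoning: With cosh(x) = (e^x + e^-x)/2 and sinh(x) = (e^x - e^-x)/2: cosh²x = (e^(2x) + 2 + e^(-2x))/4 and sinh²x = (e^(2x) - 2 + e^(-2x))/4. Subtracting leaves 4/4 = 1.
So the two sides agree for every real x for which both sides are defined.

Conclusion: Yes, this is an identity.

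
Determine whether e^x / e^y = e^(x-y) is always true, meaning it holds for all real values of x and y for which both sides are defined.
Claim: e^x / e^y = e^(x-y).
Reasoning: 1/e^y = e^(-y), so e^x / e^y = e^x · e^(-y) = e^(x + (-y)) = e^(x-y) by the product rule for exponents.
So the two sides agree for all real values of x and y for which both sides are defined.

Conclusion: Yes, this is an identity.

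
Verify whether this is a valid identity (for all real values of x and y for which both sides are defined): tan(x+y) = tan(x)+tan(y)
No, this is NOT an identity.

Claim: tan(x+y) = tan(x)+tan(y).
Test a specific point where both sides are defined: x = 2π/3, y = π/4.
LHS = tan(x+y) ≈ -0.2679
RHS = tan(x)+tan(y) ≈ -0.7321
Since -0.2679 ≠ -0.7321, the equation fails at this point, so it cannot hold for all real values of x and y for which both sides are defined.
The correct formula is tan(x+y) = (tan(x) + tan(y))/(1 - tan(x)tan(y)).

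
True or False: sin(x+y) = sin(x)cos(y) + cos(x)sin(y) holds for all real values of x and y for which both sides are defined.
Claim: sin(x+y) = sin(x)cos(y) + cos(x)sin(y).
Reasoning: By Euler's formula e^(i(x+y)) = e^(ix)·e^(iy) = (cos x + i·sin x)(cos y + i·sin y). The imaginary part of the left side is sin(x+y); the imaginary part of the product is sin(x)cos(y) + cos(x)sin(y).
So the two sides agree for all real values of x and y for which both sides are defined.

Conclusion: True.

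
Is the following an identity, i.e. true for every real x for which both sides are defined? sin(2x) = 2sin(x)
No, this is NOT an identity.

Claim: sin(2x) = 2sin(x).
Test a specific point where both sides are defined: x = π/3.
LHS = sin(2x) ≈ 0.8660
RHS = 2sin(x) ≈ 1.7321
Since 0.8660 ≠ 1.7321, the equation fails at this point, so it cannot hold for every real x for which both sides are defined.
The correct double-angle formula is sin(2x) = 2sin(x)cos(x).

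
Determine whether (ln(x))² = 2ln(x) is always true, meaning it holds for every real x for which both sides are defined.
Claim: (ln(x))² = 2ln(x).
Test a specific point where both sides are defined: x = 3/2.
LHS = (ln(x))² ≈ 0.1644
RHS = 2ln(x) ≈ 0.8109
Since 0.1644 ≠ 0.8109, the equation fails at this point, so it cannot hold for every real x for which both sides are defined.
2ln(x) equals ln(x²), which is not the same as (ln x)².

Conclusion: No, this is NOT an identity.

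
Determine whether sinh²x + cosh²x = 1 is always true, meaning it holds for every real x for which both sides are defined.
Claim: sinh²x + cosh²x = 1.
Test a specific point where both sides are defined: x = -3.
LHS = sinh²x + cosh²x ≈ 201.7156
RHS = 1 ≈ 1.0000
Since 201.7156 ≠ 1.0000, the equation fails at this point, so it cannot hold for every real x for which both sides are defined.
The correct hyperbolic identity is cosh²x - sinh²x = 1 (a difference); the sum sinh²x + cosh²x equals cosh(2x).

Conclusion: No, this is NOT an identity.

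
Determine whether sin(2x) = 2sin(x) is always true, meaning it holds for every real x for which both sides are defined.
No, this is NOT an identity.

Claim: sin(2x) = 2sin(x).
Test a specific point where both sides are defined: x = -π/3.
LHS = sin(2x) ≈ -0.8660
RHS = 2sin(x) ≈ -1.7321
Since -0.8660 ≠ -1.7321, the equation fails at this point, so it cannot hold for every real x for which both sides are defined.
The correct double-angle formula is sin(2x) = 2sin(x)cos(x).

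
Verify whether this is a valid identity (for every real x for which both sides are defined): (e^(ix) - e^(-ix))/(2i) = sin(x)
Yes, this is an identity.

Claim: (e^(ix) - e^(-ix))/(2i) = sin(x).
Reasoning: By Euler's formula e^(ix) = cos(x) + i·sin(x) and e^(-ix) = cos(x) - i·sin(x). Subtracting cancels the cosine terms: e^(ix) - e^(-ix) = 2i·sin(x); divide by 2i.
So the two sides agree for every real x for which both sides are defined.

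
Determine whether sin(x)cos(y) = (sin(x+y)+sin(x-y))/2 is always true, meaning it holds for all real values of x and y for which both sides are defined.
Yes, this is an identity.

Claim: sin(x)cos(y) = (sin(x+y)+sin(x-y))/2.
Reasoning: sin(x+y) = sin(x)cos(y) + cos(x)sin(y) and sin(x-y) = sin(x)cos(y) - cos(x)sin(y). Adding, sin(x+y) + sin(x-y) = 2sin(x)cos(y); divide by 2.
So the two sides agree for all real values of x and y for which both sides are defined.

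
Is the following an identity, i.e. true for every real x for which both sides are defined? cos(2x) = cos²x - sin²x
Yes, this is an identity.

Claim: cos(2x) = cos²x - sin²x.
Reasoning: Put y = x in the addition formula cos(x+y) = cos(x)cos(y) - sin(x)sin(y): cos(2x) = cos²x - sin²x.
So the two sides agree for every real x for which both sides are defined.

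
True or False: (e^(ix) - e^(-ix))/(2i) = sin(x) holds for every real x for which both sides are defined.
True.

Claim: (e^(ix) - e^(-ix))/(2i) = sin(x).
Reasoning: By Euler's formula e^(ix) = cos(x) + i·sin(x) and e^(-ix) = cos(x) - i·sin(x). Subtracting cancels the cosine terms: e^(ix) - e^(-ix) = 2i·sin(x); divide by 2i.
So the two sides agree for every real x for which both sides are defined.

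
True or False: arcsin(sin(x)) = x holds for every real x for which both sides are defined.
Claim: arcsin(sin(x)) = x.
Test a specific point where both sides are defined: x = 3π/4.
LHS = arcsin(sin(x)) ≈ 0.7854
RHS = x ≈ 2.3562
Since 0.7854 ≠ 2.3562, the equation fails at this point, so it cannot hold for every real x for which both sides are defined.
arcsin only returns values in [-π/2, π/2], so arcsin(sin(x)) = x holds only for x in that interval, not for all real x.

Conclusion: False.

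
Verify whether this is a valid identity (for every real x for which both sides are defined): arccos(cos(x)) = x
No, this is NOT an identity.

Claim: arccos(cos(x)) = x.
Test a specific point where both sides are defined: x = -π/4.
LHS = arccos(cos(x)) ≈ 0.7854
RHS = x ≈ -0.7854
Since 0.7854 ≠ -0.7854, the equation fails at this point, so it cannot hold for every real x for which both sides are defined.
arccos only returns values in [0, π], so arccos(cos(x)) = x holds only for x in that interval, not for all real x.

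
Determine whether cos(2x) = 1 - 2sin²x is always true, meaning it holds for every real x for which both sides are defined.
Claim: cos(2x) = 1 - 2sin²x.
Reasoning: cos(2x) = cos²x - sin²x. Replace cos²x by 1 - sin²x: (1 - sin²x) - sin²x = 1 - 2sin²x.
So the two sides agree for every real x for which both sides are defined.

Conclusion: Yes, this is an identity.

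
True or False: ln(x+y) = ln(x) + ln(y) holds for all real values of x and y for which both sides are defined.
False.

Claim: ln(x+y) = ln(x) + ln(y).
Test a specific point where both sides are defined: x = 4, y = 1.
LHS = ln(x+y) ≈ 1.6094
RHS = ln(x) + ln(y) ≈ 1.3863
Since 1.6094 ≠ 1.3863, the equation fails at this point, so it cannot hold for all real values of x and y for which both sides are defined.
ln(x) + ln(y) = ln(xy), not ln(x+y).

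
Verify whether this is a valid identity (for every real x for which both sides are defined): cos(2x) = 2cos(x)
No, this is NOT an identity.

Claim: cos(2x) = 2cos(x).
Test a specific point where both sides are defined: x = π/2.
LHS = cos(2x) ≈ -1.0000
RHS = 2cos(x) ≈ 0.0000
Since -1.0000 ≠ 0.0000, the equation fails at this point, so it cannot hold for every real x for which both sides are defined.
The correct double-angle formula is cos(2x) = cos²x - sin²x.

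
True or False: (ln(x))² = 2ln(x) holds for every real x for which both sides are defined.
False.

Claim: (ln(x))² = 2ln(x).
Test a specific point where both sides are defined: x = 1/2.
LHS = (ln(x))² ≈ 0.4805
RHS = 2ln(x) ≈ -1.3863
Since 0.4805 ≠ -1.3863, the equation fails at this point, so it cannot hold for every real x for which both sides are defined.
2ln(x) equals ln(x²), which is not the same as (ln x)².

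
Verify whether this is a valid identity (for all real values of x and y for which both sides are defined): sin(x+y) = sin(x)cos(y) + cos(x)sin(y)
Yes, this is an identity.

Claim: sin(x+y) = sin(x)cos(y) + cos(x)sin(y).
Reasoning: By Euler's formula e^(i(x+y)) = e^(ix)·e^(iy) = (cos x + i·sin x)(cos y + i·sin y). The imaginary part of the left side is sin(x+y); the imaginary part of the product is sin(x)cos(y) + cos(x)sin(y).
So the two sides agree for all real values of x and y for which both sides are defined.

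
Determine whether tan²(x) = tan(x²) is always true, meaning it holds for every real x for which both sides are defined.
No, this is NOT an identity.

Claim: tan²(x) = tan(x²).
Test a specific point where both sides are defined: x = -π/3.
LHS = tan²(x) ≈ 3.0000
RHS = tan(x²) ≈ 1.9485
Since 3.0000 ≠ 1.9485, the equation fails at this point, so it cannot hold for every real x for which both sides are defined.
tan²(x) means (tan x)², squaring the output; tan(x²) squares the input. These are different functions.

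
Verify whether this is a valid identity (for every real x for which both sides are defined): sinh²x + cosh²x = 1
Claim: sinh²x + cosh²x = 1.
Test a specific point where both sides are defined: x = -3.
LHS = sinh²x + cosh²x ≈ 201.7156
RHS = 1 ≈ 1.0000
Since 201.7156 ≠ 1.0000, the equation fails at this point, so it cannot hold for every real x for which both sides are defined.
The correct hyperbolic identity is cosh²x - sinh²x = 1 (a difference); the sum sinh²x + cosh²x equals cosh(2x).

Conclusion: No, this is NOT an identity.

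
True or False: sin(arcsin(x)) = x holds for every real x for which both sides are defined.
True.

Claim: sin(arcsin(x)) = x.
Reasoning: For -1 ≤ x ≤ 1 (where arcsin is defined), arcsin(x) is by definition an angle whose sine equals x. Taking the sine of that angle returns x. (Note the other order, arcsin(sin x) = x, is NOT an identity.)
So the two sides agree for every real x for which both sides are defined.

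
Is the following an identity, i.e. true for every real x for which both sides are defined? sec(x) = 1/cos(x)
Claim: sec(x) = 1/cos(x).
Reasoning: sec(x) is by definition the reciprocal of cos(x), wherever cos(x) ≠ 0.
So the two sides agree for every real x for which both sides are defined.

Conclusion: Yes, this is an identity.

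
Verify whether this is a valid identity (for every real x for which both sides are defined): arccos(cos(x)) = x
No, this is NOT an identity.

Claim: arccos(cos(x)) = x.
Test a specific point where both sides are defined: x = -π/2.
LHS = arccos(cos(x)) ≈ 1.5708
RHS = x ≈ -1.5708
Since 1.5708 ≠ -1.5708, the equation fails at this point, so it cannot hold for every real x for which both sides are defined.
arccos only returns values in [0, π], so arccos(cos(x)) = x holds only for x in that interval, not for all real x.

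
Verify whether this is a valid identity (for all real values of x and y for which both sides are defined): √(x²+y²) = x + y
Claim: √(x²+y²) = x + y.
Test a specific point where both sides are defined: x = 2, y = -1.
LHS = √(x²+y²) ≈ 2.2361
RHS = x + y ≈ 1.0000
Since 2.2361 ≠ 1.0000, the equation fails at this point, so it cannot hold for all real values of x and y for which both sides are defined.
(x+y)² = x² + 2xy + y², not x² + y², so the square root does not split this way.

Conclusion: No, this is NOT an identity.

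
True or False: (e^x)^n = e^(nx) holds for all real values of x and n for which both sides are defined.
Claim: (e^x)^n = e^(nx).
Reasoning: e^x is a positive real number, and for a positive base B and real exponent n, B^n = e^(n·ln B). With B = e^x, ln B = x, so (e^x)^n = e^(n·x).
So the two sides agree for all real values of x and n for which both sides are defined.

Conclusion: True.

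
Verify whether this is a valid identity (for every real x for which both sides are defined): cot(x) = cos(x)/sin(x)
Claim: cot(x) = cos(x)/sin(x).
Reasoning: cot(x) is defined as 1/tan(x) = 1/(sin(x)/cos(x)) = cos(x)/sin(x), wherever sin(x) ≠ 0.
So the two sides agree for every real x for which both sides are defined.

Conclusion: Yes, this is an identity.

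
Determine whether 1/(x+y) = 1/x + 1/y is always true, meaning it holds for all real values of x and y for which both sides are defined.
Claim: 1/(x+y) = 1/x + 1/y.
Test a specific point where both sides are defined: x = 1/2, y = 1.
LHS = 1/(x+y) ≈ 0.6667
RHS = 1/x + 1/y ≈ 3.0000
Since 0.6667 ≠ 3.0000, the equation fails at this point, so it cannot hold for all real values of x and y for which both sides are defined.
1/x + 1/y = (x+y)/(xy), which is not 1/(x+y).

Conclusion: No, this is NOT an identity.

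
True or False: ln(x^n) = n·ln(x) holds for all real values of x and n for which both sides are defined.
Claim: ln(x^n) = n·ln(x).
Reasoning: The right side requires x > 0. For x > 0, x^n = (e^(ln x))^n = e^(n·ln x), so taking ln of both sides gives ln(x^n) = n·ln(x).
So the two sides agree for all real values of x and n for which both sides are defined.

Conclusion: True.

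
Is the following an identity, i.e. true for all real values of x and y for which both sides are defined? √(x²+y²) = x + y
Claim: √(x²+y²) = x + y.
Test a specific point where both sides are defined: x = 4, y = -3.
LHS = √(x²+y²) ≈ 5.0000
RHS = x + y ≈ 1.0000
Since 5.0000 ≠ 1.0000, the equation fails at this point, so it cannot hold for all real values of x and y for which both sides are defined.
(x+y)² = x² + 2xy + y², not x² + y², so the square root does not split this way.

Conclusion: No, this is NOT an identity.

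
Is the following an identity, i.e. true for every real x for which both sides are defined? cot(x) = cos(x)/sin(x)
Yes, this is an identity.

Claim: cot(x) = cos(x)/sin(x).
Reasoning: cot(x) is defined as 1/tan(x) = 1/(sin(x)/cos(x)) = cos(x)/sin(x), wherever sin(x) ≠ 0.
So the two sides agree for every real x for which both sides are defined.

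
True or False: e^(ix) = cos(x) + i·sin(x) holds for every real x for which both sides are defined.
True.

Claim: e^(ix) = cos(x) + i·sin(x).
Reasoning: Euler's formula. Expand e^(ix) = Σ (ix)^k / k!. Since i² = -1, the even-k terms are Σ (-1)^m x^(2m)/(2m)! = cos(x) and the odd-k terms are i · Σ (-1)^m x^(2m+1)/(2m+1)! = i·sin(x).
So the two sides agree for every real x for which both sides are defined.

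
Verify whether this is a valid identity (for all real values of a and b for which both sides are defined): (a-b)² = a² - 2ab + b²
Claim: (a-b)² = a² - 2ab + b².
Reasoning: Expand: (a-b)² = (a-b)(a-b) = a·a - a·b - b·a + b·b = a² - 2ab + b².
So the two sides agree for all real values of a and b for which both sides are defined.

Conclusion: Yes, this is an identity.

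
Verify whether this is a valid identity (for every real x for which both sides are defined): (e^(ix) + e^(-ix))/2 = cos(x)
Yes, this is an identity.

Claim: (e^(ix) + e^(-ix))/2 = cos(x).
Reasoning: By Euler's formula e^(ix) = cos(x) + i·sin(x) and e^(-ix) = cos(x) - i·sin(x). Adding cancels the sine terms: e^(ix) + e^(-ix) = 2cos(x); divide by 2.
So the two sides agree for every real x for which both sides are defined.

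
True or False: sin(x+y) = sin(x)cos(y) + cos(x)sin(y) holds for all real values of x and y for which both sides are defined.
Claim: sin(x+y) = sin(x)cos(y) + cos(x)sin(y).
Reasoning: By Euler's formula e^(i(x+y)) = e^(ix)·e^(iy) = (cos x + i·sin x)(cos y + i·sin y). The imaginary part of the left side is sin(x+y); the imaginary part of the product is sin(x)cos(y) + cos(x)sin(y).
So the two sides agree for all real values of x and y for which both sides are defined.

Conclusion: True.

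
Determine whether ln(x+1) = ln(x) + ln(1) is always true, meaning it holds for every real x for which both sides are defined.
Claim: ln(x+1) = ln(x) + ln(1).
Test a specific point where both sides are defined: x = 1/2.
LHS = ln(x+1) ≈ 0.4055
RHS = ln(x) + ln(1) ≈ -0.6931
Since 0.4055 ≠ -0.6931, the equation fails at this point, so it cannot hold for every real x for which both sides are defined.
ln(1) = 0, so the right side is just ln(x), which differs from ln(x+1).

Conclusion: No, this is NOT an identity.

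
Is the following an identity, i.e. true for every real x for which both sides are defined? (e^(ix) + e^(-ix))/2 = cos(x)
Yes, this is an identity.

Claim: (e^(ix) + e^(-ix))/2 = cos(x).
Reasoning: By Euler's formula e^(ix) = cos(x) + i·sin(x) and e^(-ix) = cos(x) - i·sin(x). Adding cancels the sine terms: e^(ix) + e^(-ix) = 2cos(x); divide by 2.
So the two sides agree for every real x for which both sides are defined.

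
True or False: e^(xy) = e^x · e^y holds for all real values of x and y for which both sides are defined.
Claim: e^(xy) = e^x · e^y.
Test a specific point where both sides are defined: x = 3/2, y = 4.
LHS = e^(xy) ≈ 403.4288
RHS = e^x · e^y ≈ 244.6919
Since 403.4288 ≠ 244.6919, the equation fails at this point, so it cannot hold for all real values of x and y for which both sides are defined.
e^x · e^y = e^(x+y), not e^(xy).

Conclusion: False.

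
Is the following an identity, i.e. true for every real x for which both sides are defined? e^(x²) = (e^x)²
Claim: e^(x²) = (e^x)².
Test a specific point where both sides are defined: x = 3.
LHS = e^(x²) ≈ 8103.0839
RHS = (e^x)² ≈ 403.4288
Since 8103.0839 ≠ 403.4288, the equation fails at this point, so it cannot hold for every real x for which both sides are defined.
(e^x)² = e^(2x), and 2x ≠ x² in general.

Conclusion: No, this is NOT an identity.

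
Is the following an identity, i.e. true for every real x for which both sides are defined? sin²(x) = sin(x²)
No, this is NOT an identity.

Claim: sin²(x) = sin(x²).
Test a specific point where both sides are defined: x = π.
LHS = sin²(x) ≈ 0.0000
RHS = sin(x²) ≈ -0.4303
Since 0.0000 ≠ -0.4303, the equation fails at this point, so it cannot hold for every real x for which both sides are defined.
sin²(x) means (sin x)², squaring the output; sin(x²) squares the input. These are different functions.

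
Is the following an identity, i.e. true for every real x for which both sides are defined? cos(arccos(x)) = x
Yes, this is an identity.

Claim: cos(arccos(x)) = x.
Reasoning: For -1 ≤ x ≤ 1 (where arccos is defined), arccos(x) is by definition an angle whose cosine equals x. Taking the cosine of that angle returns x. (Note the other order, arccos(cos x) = x, is NOT an identity.)
So the two sides agree for every real x for which both sides are defined.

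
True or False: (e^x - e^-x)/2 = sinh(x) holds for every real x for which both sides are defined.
True.

Claim: (e^x - e^-x)/2 = sinh(x).
Reasoning: This is exactly the definition of the hyperbolic sine: sinh(x) := (e^x - e^-x)/2.
So the two sides agree for every real x for which both sides are defined.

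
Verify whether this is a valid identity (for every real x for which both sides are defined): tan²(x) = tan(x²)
No, this is NOT an identity.

Claim: tan²(x) = tan(x²).
Test a specific point where both sides are defined: x = π/4.
LHS = tan²(x) ≈ 1.0000
RHS = tan(x²) ≈ 0.7092
Since 1.0000 ≠ 0.7092, the equation fails at this point, so it cannot hold for every real x for which both sides are defined.
tan²(x) means (tan x)², squaring the output; tan(x²) squares the input. These are different functions.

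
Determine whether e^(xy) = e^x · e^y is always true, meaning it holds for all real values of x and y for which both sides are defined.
Claim: e^(xy) = e^x · e^y.
Test a specific point where both sides are defined: x = 3/2, y = -1.
LHS = e^(xy) ≈ 0.2231
RHS = e^x · e^y ≈ 1.6487
Since 0.2231 ≠ 1.6487, the equation fails at this point, so it cannot hold for all real values of x and y for which both sides are defined.
e^x · e^y = e^(x+y), not e^(xy).

Conclusion: No, this is NOT an identity.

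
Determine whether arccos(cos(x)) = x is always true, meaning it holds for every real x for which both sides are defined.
Claim: arccos(cos(x)) = x.
Test a specific point where both sides are defined: x = -π/3.
LHS = arccos(cos(x)) ≈ 1.0472
RHS = x ≈ -1.0472
Since 1.0472 ≠ -1.0472, the equation fails at this point, so it cannot hold for every real x for which both sides are defined.
arccos only returns values in [0, π], so arccos(cos(x)) = x holds only for x in that interval, not for all real x.

Conclusion: No, this is NOT an identity.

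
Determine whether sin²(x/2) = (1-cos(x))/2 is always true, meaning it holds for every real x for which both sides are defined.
Claim: sin²(x/2) = (1-cos(x))/2.
Reasoning: Use cos(2θ) = 1 - 2sin²θ with θ = x/2: cos(x) = 1 - 2sin²(x/2). Solving for sin²(x/2) gives (1 - cos(x))/2.
So the two sides agree for every real x for which both sides are defined.

Conclusion: Yes, this is an identity.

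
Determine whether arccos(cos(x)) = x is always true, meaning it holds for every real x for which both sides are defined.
No, this is NOT an identity.

Claim: arccos(cos(x)) = x.
Test a specific point where both sides are defined: x = -π/3.
LHS = arccos(cos(x)) ≈ 1.0472
RHS = x ≈ -1.0472
Since 1.0472 ≠ -1.0472, the equation fails at this point, so it cannot hold for every real x for which both sides are defined.
arccos only returns values in [0, π], so arccos(cos(x)) = x holds only for x in that interval, not for all real x.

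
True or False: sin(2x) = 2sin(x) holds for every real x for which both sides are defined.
False.

Claim: sin(2x) = 2sin(x).
Test a specific point where both sides are defined: x = π/6.
LHS = sin(2x) ≈ 0.8660
RHS = 2sin(x) ≈ 1.0000
Since 0.8660 ≠ 1.0000, the equation fails at this point, so it cannot hold for every real x for which both sides are defined.
The correct double-angle formula is sin(2x) = 2sin(x)cos(x).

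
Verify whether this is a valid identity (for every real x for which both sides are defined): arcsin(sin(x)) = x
Claim: arcsin(sin(x)) = x.
Test a specific point where both sides are defined: x = π.
LHS = arcsin(sin(x)) ≈ 0.0000
RHS = x ≈ 3.1416
Since 0.0000 ≠ 3.1416, the equation fails at this point, so it cannot hold for every real x for which both sides are defined.
arcsin only returns values in [-π/2, π/2], so arcsin(sin(x)) = x holds only for x in that interval, not for all real x.

Conclusion: No, this is NOT an identity.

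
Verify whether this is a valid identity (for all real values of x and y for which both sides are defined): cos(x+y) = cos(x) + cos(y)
Claim: cos(x+y) = cos(x) + cos(y).
Test a specific point where both sides are defined: x = -π/4, y = π/4.
LHS = cos(x+y) ≈ 1.0000
RHS = cos(x) + cos(y) ≈ 1.4142
Since 1.0000 ≠ 1.4142, the equation fails at this point, so it cannot hold for all real values of x and y for which both sides are defined.
The correct expansion is cos(x+y) = cos(x)cos(y) - sin(x)sin(y); cosine is not additive.

Conclusion: No, this is NOT an identity.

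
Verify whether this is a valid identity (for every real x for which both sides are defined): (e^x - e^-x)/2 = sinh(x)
Claim: (e^x - e^-x)/2 = sinh(x).
Reasoning: This is exactly the definition of the hyperbolic sine: sinh(x) := (e^x - e^-x)/2.
So the two sides agree for every real x for which both sides are defined.

Conclusion: Yes, this is an identity.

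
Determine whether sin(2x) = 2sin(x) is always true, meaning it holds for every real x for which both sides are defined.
No, this is NOT an identity.

Claim: sin(2x) = 2sin(x).
Test a specific point where both sides are defined: x = -π/6.
LHS = sin(2x) ≈ -0.8660
RHS = 2sin(x) ≈ -1.0000
Since -0.8660 ≠ -1.0000, the equation fails at this point, so it cannot hold for every real x for which both sides are defined.
The correct double-angle formula is sin(2x) = 2sin(x)cos(x).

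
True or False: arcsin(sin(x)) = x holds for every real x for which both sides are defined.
Claim: arcsin(sin(x)) = x.
Test a specific point where both sides are defined: x = 2π/3.
LHS = arcsin(sin(x)) ≈ 1.0472
RHS = x ≈ 2.0944
Since 1.0472 ≠ 2.0944, the equation fails at this point, so it cannot hold for every real x for which both sides are defined.
arcsin only returns values in [-π/2, π/2], so arcsin(sin(x)) = x holds only for x in that interval, not for all real x.

Conclusion: False.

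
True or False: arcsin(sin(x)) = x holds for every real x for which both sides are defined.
False.

Claim: arcsin(sin(x)) = x.
Test a specific point where both sides are defined: x = π.
LHS = arcsin(sin(x)) ≈ 0.0000
RHS = x ≈ 3.1416
Since 0.0000 ≠ 3.1416, the equation fails at this point, so it cannot hold for every real x for which both sides are defined.
arcsin only returns values in [-π/2, π/2], so arcsin(sin(x)) = x holds only for x in that interval, not for all real x.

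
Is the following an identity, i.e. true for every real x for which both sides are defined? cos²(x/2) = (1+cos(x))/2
Yes, this is an identity.

Claim: cos²(x/2) = (1+cos(x))/2.
Reasoning: Use cos(2θ) = 2cos²θ - 1 with θ = x/2: cos(x) = 2cos²(x/2) - 1. Solving for cos²(x/2) gives (1 + cos(x))/2.
So the two sides agree for every real x for which both sides are defined.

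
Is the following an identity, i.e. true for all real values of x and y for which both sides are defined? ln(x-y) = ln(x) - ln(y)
No, this is NOT an identity.

Claim: ln(x-y) = ln(x) - ln(y).
Test a specific point where both sides are defined: x = 2, y = 1/2.
LHS = ln(x-y) ≈ 0.4055
RHS = ln(x) - ln(y) ≈ 1.3863
Since 0.4055 ≠ 1.3863, the equation fails at this point, so it cannot hold for all real values of x and y for which both sides are defined.
ln(x) - ln(y) = ln(x/y), not ln(x-y).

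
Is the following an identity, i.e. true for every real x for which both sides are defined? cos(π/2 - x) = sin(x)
Yes, this is an identity.

Claim: cos(π/2 - x) = sin(x).
Reasoning: Use cos(u - v) = cos(u)cos(v) + sin(u)sin(v) with u = π/2, v = x: cos(π/2)cos(x) + sin(π/2)sin(x) = 0·cos(x) + 1·sin(x) = sin(x).
So the two sides agree for every real x for which both sides are defined.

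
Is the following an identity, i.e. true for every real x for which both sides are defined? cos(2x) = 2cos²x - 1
Claim: cos(2x) = 2cos²x - 1.
Reasoning: cos(2x) = cos²x - sin²x. Replace sin²x by 1 - cos²x: cos²x - (1 - cos²x) = 2cos²x - 1.
So the two sides agree for every real x for which both sides are defined.

Conclusion: Yes, this is an identity.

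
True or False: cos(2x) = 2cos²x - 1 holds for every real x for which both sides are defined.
True.

Claim: cos(2x) = 2cos²x - 1.
Reasoning: cos(2x) = cos²x - sin²x. Replace sin²x by 1 - cos²x: cos²x - (1 - cos²x) = 2cos²x - 1.
So the two sides agree for every real x for which both sides are defined.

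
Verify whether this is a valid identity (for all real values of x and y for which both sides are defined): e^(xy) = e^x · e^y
Claim: e^(xy) = e^x · e^y.
Test a specific point where both sides are defined: x = 3/2, y = 5.
LHS = e^(xy) ≈ 1808.0424
RHS = e^x · e^y ≈ 665.1416
Since 1808.0424 ≠ 665.1416, the equation fails at this point, so it cannot hold for all real values of x and y for which both sides are defined.
e^x · e^y = e^(x+y), not e^(xy).

Conclusion: No, this is NOT an identity.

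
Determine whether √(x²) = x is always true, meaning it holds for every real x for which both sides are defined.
No, this is NOT an identity.

Claim: √(x²) = x.
Test a specific point where both sides are defined: x = -2.
LHS = √(x²) ≈ 2.0000
RHS = x ≈ -2.0000
Since 2.0000 ≠ -2.0000, the equation fails at this point, so it cannot hold for every real x for which both sides are defined.
√(x²) = |x|, which differs from x whenever x < 0 (both sides are defined for every real x).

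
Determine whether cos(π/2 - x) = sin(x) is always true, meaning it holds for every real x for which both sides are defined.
Yes, this is an identity.

Claim: cos(π/2 - x) = sin(x).
Reasoning: Use cos(u - v) = cos(u)cos(v) + sin(u)sin(v) with u = π/2, v = x: cos(π/2)cos(x) + sin(π/2)sin(x) = 0·cos(x) + 1·sin(x) = sin(x).
So the two sides agree for every real x for which both sides are defined.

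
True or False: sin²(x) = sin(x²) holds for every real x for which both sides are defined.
False.

Claim: sin²(x) = sin(x²).
Test a specific point where both sides are defined: x = -π/6.
LHS = sin²(x) ≈ 0.2500
RHS = sin(x²) ≈ 0.2707
Since 0.2500 ≠ 0.2707, the equation fails at this point, so it cannot hold for every real x for which both sides are defined.
sin²(x) means (sin x)², squaring the output; sin(x²) squares the input. These are different functions.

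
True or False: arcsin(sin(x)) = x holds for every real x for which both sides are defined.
Claim: arcsin(sin(x)) = x.
Test a specific point where both sides are defined: x = 3π/4.
LHS = arcsin(sin(x)) ≈ 0.7854
RHS = x ≈ 2.3562
Since 0.7854 ≠ 2.3562, the equation fails at this point, so it cannot hold for every real x for which both sides are defined.
arcsin only returns values in [-π/2, π/2], so arcsin(sin(x)) = x holds only for x in that interval, not for all real x.

Conclusion: False.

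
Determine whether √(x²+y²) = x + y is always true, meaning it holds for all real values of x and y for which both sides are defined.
Claim: √(x²+y²) = x + y.
Test a specific point where both sides are defined: x = 5, y = 5.
LHS = √(x²+y²) ≈ 7.0711
RHS = x + y ≈ 10.0000
Since 7.0711 ≠ 10.0000, the equation fails at this point, so it cannot hold for all real values of x and y for which both sides are defined.
(x+y)² = x² + 2xy + y², not x² + y², so the square root does not split this way.

Conclusion: No, this is NOT an identity.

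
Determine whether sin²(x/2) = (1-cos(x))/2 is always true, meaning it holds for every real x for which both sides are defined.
Claim: sin²(x/2) = (1-cos(x))/2.
Reasoning: Use cos(2θ) = 1 - 2sin²θ with θ = x/2: cos(x) = 1 - 2sin²(x/2). Solving for sin²(x/2) gives (1 - cos(x))/2.
So the two sides agree for every real x for which both sides are defined.

Conclusion: Yes, this is an identity.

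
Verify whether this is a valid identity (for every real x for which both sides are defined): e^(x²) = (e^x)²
Claim: e^(x²) = (e^x)².
Test a specific point where both sides are defined: x = 3.
LHS = e^(x²) ≈ 8103.0839
RHS = (e^x)² ≈ 403.4288
Since 8103.0839 ≠ 403.4288, the equation fails at this point, so it cannot hold for every real x for which both sides are defined.
(e^x)² = e^(2x), and 2x ≠ x² in general.

Conclusion: No, this is NOT an identity.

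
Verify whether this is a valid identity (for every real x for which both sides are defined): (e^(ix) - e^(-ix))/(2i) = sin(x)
Claim: (e^(ix) - e^(-ix))/(2i) = sin(x).
Reasoning: By Euler's formula e^(ix) = cos(x) + i·sin(x) and e^(-ix) = cos(x) - i·sin(x). Subtracting cancels the cosine terms: e^(ix) - e^(-ix) = 2i·sin(x); divide by 2i.
So the two sides agree for every real x for which both sides are defined.

Conclusion: Yes, this is an identity.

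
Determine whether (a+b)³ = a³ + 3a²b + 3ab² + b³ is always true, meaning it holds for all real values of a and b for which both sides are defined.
Claim: (a+b)³ = a³ + 3a²b + 3ab² + b³.
Reasoning: (a+b)³ = (a+b)(a+b)² = (a+b)(a² + 2ab + b²) = a³ + 2a²b + ab² + a²b + 2ab² + b³ = a³ + 3a²b + 3ab² + b³.
So the two sides agree for all real values of a and b for which both sides are defined.

Conclusion: Yes, this is an identity.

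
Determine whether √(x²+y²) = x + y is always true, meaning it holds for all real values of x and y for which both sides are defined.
No, this is NOT an identity.

Claim: √(x²+y²) = x + y.
Test a specific point where both sides are defined: x = -2, y = 3/2.
LHS = √(x²+y²) ≈ 2.5000
RHS = x + y ≈ -0.5000
Since 2.5000 ≠ -0.5000, the equation fails at this point, so it cannot hold for all real values of x and y for which both sides are defined.
(x+y)² = x² + 2xy + y², not x² + y², so the square root does not split this way.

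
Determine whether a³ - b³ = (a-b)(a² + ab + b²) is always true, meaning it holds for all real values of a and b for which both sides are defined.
Yes, this is an identity.

Claim: a³ - b³ = (a-b)(a² + ab + b²).
Reasoning: Expand the right side: (a-b)(a² + ab + b²) = a³ + a²b + ab² - a²b - ab² - b³ = a³ - b³ (the middle terms cancel in pairs).
So the two sides agree for all real values of a and b for which both sides are defined.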